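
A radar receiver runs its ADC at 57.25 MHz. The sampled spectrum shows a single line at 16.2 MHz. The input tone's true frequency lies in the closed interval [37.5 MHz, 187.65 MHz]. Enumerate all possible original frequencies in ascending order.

41.05 MHz, 73.45 MHz, 98.3 MHz, 130.7 MHz, 155.55 MHz

Frequencies that alias to 16.2 MHz are k·fs ± 16.2 MHz for integer k ≥ 0.
k=0: 16.2 MHz.
k=1: 41.05 MHz, 73.45 MHz.
k=2: 98.3 MHz, 130.7 MHz.
k=3: 155.55 MHz, 187.95 MHz.
k=4: 212.8 MHz, 245.2 MHz.
Within [37.5 MHz, 187.65 MHz]: 41.05 MHz, 73.45 MHz, 98.3 MHz, 130.7 MHz, 155.55 MHz.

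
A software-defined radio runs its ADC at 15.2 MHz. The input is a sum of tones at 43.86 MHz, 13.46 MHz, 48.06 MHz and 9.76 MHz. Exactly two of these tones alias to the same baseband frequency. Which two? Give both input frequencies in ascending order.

13.46 MHz, 43.86 MHz

fs/2 = 7.6 MHz.
43.86 MHz mod fs = 13.46 MHz.
13.46 MHz > fs/2 = 7.6 MHz, folds to fs − 13.46 MHz = 1.74 MHz.
13.46 MHz > fs/2 = 7.6 MHz, folds to fs − 13.46 MHz = 1.74 MHz.
48.06 MHz mod fs = 2.46 MHz.
2.46 MHz ≤ fs/2 = 7.6 MHz, appears at 2.46 MHz.
9.76 MHz > fs/2 = 7.6 MHz, folds to fs − 9.76 MHz = 5.44 MHz.
13.46 MHz and 43.86 MHz both map to 1.74 MHz.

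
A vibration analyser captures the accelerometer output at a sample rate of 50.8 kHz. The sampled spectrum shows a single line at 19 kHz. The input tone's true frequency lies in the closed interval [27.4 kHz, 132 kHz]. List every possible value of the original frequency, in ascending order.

31.8 kHz, 69.8 kHz, 82.6 kHz, 120.6 kHz

Frequencies that alias to 19 kHz are k·fs ± 19 kHz for integer k ≥ 0.
k=0: 19 kHz.
k=1: 31.8 kHz, 69.8 kHz.
k=2: 82.6 kHz, 120.6 kHz.
k=3: 133.4 kHz, 171.4 kHz.
Within [27.4 kHz, 132 kHz]: 31.8 kHz, 69.8 kHz, 82.6 kHz, 120.6 kHz.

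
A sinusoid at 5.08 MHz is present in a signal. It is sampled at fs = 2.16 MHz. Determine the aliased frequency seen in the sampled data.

5.08 MHz mod fs = 0.76 MHz.
0.76 MHz ≤ fs/2 = 1.08 MHz, appears at 0.76 MHz.

0.76 MHz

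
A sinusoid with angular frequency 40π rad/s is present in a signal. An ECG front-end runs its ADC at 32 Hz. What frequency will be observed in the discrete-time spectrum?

ω = 40π rad/s → f = ω/(2π) = 20 Hz.
20 Hz > fs/2 = 16 Hz, folds to fs − 20 Hz = 12 Hz.

12 Hz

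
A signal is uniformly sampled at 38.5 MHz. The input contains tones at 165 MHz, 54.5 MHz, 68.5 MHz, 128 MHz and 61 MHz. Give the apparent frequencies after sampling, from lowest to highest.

fs/2 = 19.25 MHz.
165 MHz mod fs = 11 MHz.
11 MHz ≤ fs/2 = 19.25 MHz, appears at 11 MHz.
54.5 MHz mod fs = 16 MHz.
16 MHz ≤ fs/2 = 19.25 MHz, appears at 16 MHz.
68.5 MHz mod fs = 30 MHz.
30 MHz > fs/2 = 19.25 MHz, folds to fs − 30 MHz = 8.5 MHz.
128 MHz mod fs = 12.5 MHz.
12.5 MHz ≤ fs/2 = 19.25 MHz, appears at 12.5 MHz.
61 MHz mod fs = 22.5 MHz.
22.5 MHz > fs/2 = 19.25 MHz, folds to fs − 22.5 MHz = 16 MHz.
Distinct values: {8.5 MHz, 11 MHz, 12.5 MHz, 16 MHz}.

8.5 MHz, 11 MHz, 12.5 MHz, 16 MHz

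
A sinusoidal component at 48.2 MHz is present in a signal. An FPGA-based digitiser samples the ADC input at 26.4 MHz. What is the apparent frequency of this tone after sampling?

4.6 MHz

48.2 MHz mod fs = 21.8 MHz.
21.8 MHz > fs/2 = 13.2 MHz, folds to fs − 21.8 MHz = 4.6 MHz.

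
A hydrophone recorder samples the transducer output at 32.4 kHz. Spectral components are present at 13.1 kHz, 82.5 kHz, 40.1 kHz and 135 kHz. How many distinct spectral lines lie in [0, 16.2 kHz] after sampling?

4

fs/2 = 16.2 kHz.
13.1 kHz ≤ fs/2 = 16.2 kHz, passes unchanged.
82.5 kHz mod fs = 17.7 kHz.
17.7 kHz > fs/2 = 16.2 kHz, folds to fs − 17.7 kHz = 14.7 kHz.
40.1 kHz mod fs = 7.7 kHz.
7.7 kHz ≤ fs/2 = 16.2 kHz, appears at 7.7 kHz.
135 kHz mod fs = 5.4 kHz.
5.4 kHz ≤ fs/2 = 16.2 kHz, appears at 5.4 kHz.
Distinct values: {5.4 kHz, 7.7 kHz, 13.1 kHz, 14.7 kHz} → 4.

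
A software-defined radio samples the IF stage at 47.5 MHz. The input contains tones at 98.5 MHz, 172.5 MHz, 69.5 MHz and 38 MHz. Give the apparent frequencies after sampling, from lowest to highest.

fs/2 = 23.75 MHz.
98.5 MHz mod fs = 3.5 MHz.
3.5 MHz ≤ fs/2 = 23.75 MHz, appears at 3.5 MHz.
172.5 MHz mod fs = 30 MHz.
30 MHz > fs/2 = 23.75 MHz, folds to fs − 30 MHz = 17.5 MHz.
69.5 MHz mod fs = 22 MHz.
22 MHz ≤ fs/2 = 23.75 MHz, appears at 22 MHz.
38 MHz > fs/2 = 23.75 MHz, folds to fs − 38 MHz = 9.5 MHz.
Distinct values: {3.5 MHz, 9.5 MHz, 17.5 MHz, 22 MHz}.

3.5 MHz, 9.5 MHz, 17.5 MHz, 22 MHz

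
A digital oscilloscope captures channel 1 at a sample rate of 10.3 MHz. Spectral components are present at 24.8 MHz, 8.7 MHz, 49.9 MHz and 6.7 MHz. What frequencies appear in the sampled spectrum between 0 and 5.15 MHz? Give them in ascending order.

1.6 MHz, 3.6 MHz, 4.2 MHz

fs/2 = 5.15 MHz.
24.8 MHz mod fs = 4.2 MHz.
4.2 MHz ≤ fs/2 = 5.15 MHz, appears at 4.2 MHz.
8.7 MHz > fs/2 = 5.15 MHz, folds to fs − 8.7 MHz = 1.6 MHz.
49.9 MHz mod fs = 8.7 MHz.
8.7 MHz > fs/2 = 5.15 MHz, folds to fs − 8.7 MHz = 1.6 MHz.
6.7 MHz > fs/2 = 5.15 MHz, folds to fs − 6.7 MHz = 3.6 MHz.
Distinct values: {1.6 MHz, 3.6 MHz, 4.2 MHz}.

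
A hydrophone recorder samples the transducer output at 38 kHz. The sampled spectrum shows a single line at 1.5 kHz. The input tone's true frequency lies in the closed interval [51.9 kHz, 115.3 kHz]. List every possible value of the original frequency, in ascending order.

Frequencies that alias to 1.5 kHz are k·fs ± 1.5 kHz for integer k ≥ 0.
k=0: 1.5 kHz.
k=1: 36.5 kHz, 39.5 kHz.
k=2: 74.5 kHz, 77.5 kHz.
k=3: 112.5 kHz, 115.5 kHz.
k=4: 150.5 kHz, 153.5 kHz.
Within [51.9 kHz, 115.3 kHz]: 74.5 kHz, 77.5 kHz, 112.5 kHz.

74.5 kHz, 77.5 kHz, 112.5 kHz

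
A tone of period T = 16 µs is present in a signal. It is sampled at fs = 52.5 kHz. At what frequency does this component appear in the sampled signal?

T = 16 µs → f = 1/T = 62.5 kHz.
62.5 kHz mod fs = 10 kHz.
10 kHz ≤ fs/2 = 26.25 kHz, appears at 10 kHz.

10 kHz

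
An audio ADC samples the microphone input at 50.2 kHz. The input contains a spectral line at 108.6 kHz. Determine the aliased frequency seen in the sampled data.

8.2 kHz

108.6 kHz mod fs = 8.2 kHz.
8.2 kHz ≤ fs/2 = 25.1 kHz, appears at 8.2 kHz.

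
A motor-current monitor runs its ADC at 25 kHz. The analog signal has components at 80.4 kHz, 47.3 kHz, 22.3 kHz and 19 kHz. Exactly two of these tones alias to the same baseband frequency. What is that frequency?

fs/2 = 12.5 kHz.
80.4 kHz mod fs = 5.4 kHz.
5.4 kHz ≤ fs/2 = 12.5 kHz, appears at 5.4 kHz.
47.3 kHz mod fs = 22.3 kHz.
22.3 kHz > fs/2 = 12.5 kHz, folds to fs − 22.3 kHz = 2.7 kHz.
22.3 kHz > fs/2 = 12.5 kHz, folds to fs − 22.3 kHz = 2.7 kHz.
19 kHz > fs/2 = 12.5 kHz, folds to fs − 19 kHz = 6 kHz.
22.3 kHz and 47.3 kHz both map to 2.7 kHz.

2.7 kHz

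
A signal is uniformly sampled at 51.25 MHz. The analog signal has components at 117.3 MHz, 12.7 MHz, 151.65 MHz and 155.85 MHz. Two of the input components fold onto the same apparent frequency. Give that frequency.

fs/2 = 25.625 MHz.
117.3 MHz mod fs = 14.8 MHz.
14.8 MHz ≤ fs/2 = 25.625 MHz, appears at 14.8 MHz.
12.7 MHz ≤ fs/2 = 25.625 MHz, passes unchanged.
151.65 MHz mod fs = 49.15 MHz.
49.15 MHz > fs/2 = 25.625 MHz, folds to fs − 49.15 MHz = 2.1 MHz.
155.85 MHz mod fs = 2.1 MHz.
2.1 MHz ≤ fs/2 = 25.625 MHz, appears at 2.1 MHz.
151.65 MHz and 155.85 MHz both map to 2.1 MHz.

2.1 MHz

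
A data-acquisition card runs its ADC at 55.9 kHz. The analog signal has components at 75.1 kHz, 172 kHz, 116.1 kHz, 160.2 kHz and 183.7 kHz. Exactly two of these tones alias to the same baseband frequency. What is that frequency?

4.3 kHz

fs/2 = 27.95 kHz.
75.1 kHz mod fs = 19.2 kHz.
19.2 kHz ≤ fs/2 = 27.95 kHz, appears at 19.2 kHz.
172 kHz mod fs = 4.3 kHz.
4.3 kHz ≤ fs/2 = 27.95 kHz, appears at 4.3 kHz.
116.1 kHz mod fs = 4.3 kHz.
4.3 kHz ≤ fs/2 = 27.95 kHz, appears at 4.3 kHz.
160.2 kHz mod fs = 48.4 kHz.
48.4 kHz > fs/2 = 27.95 kHz, folds to fs − 48.4 kHz = 7.5 kHz.
183.7 kHz mod fs = 16 kHz.
16 kHz ≤ fs/2 = 27.95 kHz, appears at 16 kHz.
116.1 kHz and 172 kHz both map to 4.3 kHz.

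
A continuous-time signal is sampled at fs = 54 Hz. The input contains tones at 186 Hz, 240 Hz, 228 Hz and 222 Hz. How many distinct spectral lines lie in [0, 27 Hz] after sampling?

fs/2 = 27 Hz.
186 Hz mod fs = 24 Hz.
24 Hz ≤ fs/2 = 27 Hz, appears at 24 Hz.
240 Hz mod fs = 24 Hz.
24 Hz ≤ fs/2 = 27 Hz, appears at 24 Hz.
228 Hz mod fs = 12 Hz.
12 Hz ≤ fs/2 = 27 Hz, appears at 12 Hz.
222 Hz mod fs = 6 Hz.
6 Hz ≤ fs/2 = 27 Hz, appears at 6 Hz.
Distinct values: {6 Hz, 12 Hz, 24 Hz} → 3.

3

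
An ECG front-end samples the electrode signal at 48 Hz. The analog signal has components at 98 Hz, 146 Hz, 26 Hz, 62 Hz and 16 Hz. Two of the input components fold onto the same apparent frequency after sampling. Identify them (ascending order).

98 Hz, 146 Hz

fs/2 = 24 Hz.
98 Hz mod fs = 2 Hz.
2 Hz ≤ fs/2 = 24 Hz, appears at 2 Hz.
146 Hz mod fs = 2 Hz.
2 Hz ≤ fs/2 = 24 Hz, appears at 2 Hz.
26 Hz > fs/2 = 24 Hz, folds to fs − 26 Hz = 22 Hz.
62 Hz mod fs = 14 Hz.
14 Hz ≤ fs/2 = 24 Hz, appears at 14 Hz.
16 Hz ≤ fs/2 = 24 Hz, passes unchanged.
98 Hz and 146 Hz both map to 2 Hz.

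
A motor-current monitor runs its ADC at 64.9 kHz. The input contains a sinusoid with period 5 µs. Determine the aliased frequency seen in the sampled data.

5.3 kHz

T = 5 µs → f = 1/T = 200 kHz.
200 kHz mod fs = 5.3 kHz.
5.3 kHz ≤ fs/2 = 32.45 kHz, appears at 5.3 kHz.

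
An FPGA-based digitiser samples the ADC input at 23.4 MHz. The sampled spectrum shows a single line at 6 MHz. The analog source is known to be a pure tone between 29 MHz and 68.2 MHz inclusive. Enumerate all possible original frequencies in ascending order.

29.4 MHz, 40.8 MHz, 52.8 MHz, 64.2 MHz

Frequencies that alias to 6 MHz are k·fs ± 6 MHz for integer k ≥ 0.
k=0: 6 MHz.
k=1: 17.4 MHz, 29.4 MHz.
k=2: 40.8 MHz, 52.8 MHz.
k=3: 64.2 MHz, 76.2 MHz.
k=4: 87.6 MHz, 99.6 MHz.
Within [29 MHz, 68.2 MHz]: 29.4 MHz, 40.8 MHz, 52.8 MHz, 64.2 MHz.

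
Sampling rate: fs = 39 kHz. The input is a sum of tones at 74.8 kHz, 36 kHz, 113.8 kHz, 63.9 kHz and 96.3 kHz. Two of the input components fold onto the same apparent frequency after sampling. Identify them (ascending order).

74.8 kHz, 113.8 kHz

fs/2 = 19.5 kHz.
74.8 kHz mod fs = 35.8 kHz.
35.8 kHz > fs/2 = 19.5 kHz, folds to fs − 35.8 kHz = 3.2 kHz.
36 kHz > fs/2 = 19.5 kHz, folds to fs − 36 kHz = 3 kHz.
113.8 kHz mod fs = 35.8 kHz.
35.8 kHz > fs/2 = 19.5 kHz, folds to fs − 35.8 kHz = 3.2 kHz.
63.9 kHz mod fs = 24.9 kHz.
24.9 kHz > fs/2 = 19.5 kHz, folds to fs − 24.9 kHz = 14.1 kHz.
96.3 kHz mod fs = 18.3 kHz.
18.3 kHz ≤ fs/2 = 19.5 kHz, appears at 18.3 kHz.
74.8 kHz and 113.8 kHz both map to 3.2 kHz.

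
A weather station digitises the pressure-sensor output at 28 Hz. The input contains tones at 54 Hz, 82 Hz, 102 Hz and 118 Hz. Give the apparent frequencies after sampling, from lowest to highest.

2 Hz, 6 Hz, 10 Hz

fs/2 = 14 Hz.
54 Hz mod fs = 26 Hz.
26 Hz > fs/2 = 14 Hz, folds to fs − 26 Hz = 2 Hz.
82 Hz mod fs = 26 Hz.
26 Hz > fs/2 = 14 Hz, folds to fs − 26 Hz = 2 Hz.
102 Hz mod fs = 18 Hz.
18 Hz > fs/2 = 14 Hz, folds to fs − 18 Hz = 10 Hz.
118 Hz mod fs = 6 Hz.
6 Hz ≤ fs/2 = 14 Hz, appears at 6 Hz.
Distinct values: {2 Hz, 6 Hz, 10 Hz}.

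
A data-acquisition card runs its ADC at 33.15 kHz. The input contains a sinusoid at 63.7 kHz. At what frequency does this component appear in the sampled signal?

2.6 kHz

63.7 kHz mod fs = 30.55 kHz.
30.55 kHz > fs/2 = 16.575 kHz, folds to fs − 30.55 kHz = 2.6 kHz.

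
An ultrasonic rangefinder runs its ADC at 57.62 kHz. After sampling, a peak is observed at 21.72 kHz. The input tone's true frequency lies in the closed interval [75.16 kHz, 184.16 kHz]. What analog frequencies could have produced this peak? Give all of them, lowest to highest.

Frequencies that alias to 21.72 kHz are k·fs ± 21.72 kHz for integer k ≥ 0.
k=0: 21.72 kHz.
k=1: 35.9 kHz, 79.34 kHz.
k=2: 93.52 kHz, 136.96 kHz.
k=3: 151.14 kHz, 194.58 kHz.
k=4: 208.76 kHz, 252.2 kHz.
Within [75.16 kHz, 184.16 kHz]: 79.34 kHz, 93.52 kHz, 136.96 kHz, 151.14 kHz.

79.34 kHz, 93.52 kHz, 136.96 kHz, 151.14 kHz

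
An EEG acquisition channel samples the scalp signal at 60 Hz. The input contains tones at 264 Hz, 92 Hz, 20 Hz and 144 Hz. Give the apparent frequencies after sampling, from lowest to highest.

fs/2 = 30 Hz.
264 Hz mod fs = 24 Hz.
24 Hz ≤ fs/2 = 30 Hz, appears at 24 Hz.
92 Hz mod fs = 32 Hz.
32 Hz > fs/2 = 30 Hz, folds to fs − 32 Hz = 28 Hz.
20 Hz ≤ fs/2 = 30 Hz, passes unchanged.
144 Hz mod fs = 24 Hz.
24 Hz ≤ fs/2 = 30 Hz, appears at 24 Hz.
Distinct values: {20 Hz, 24 Hz, 28 Hz}.

20 Hz, 24 Hz, 28 Hz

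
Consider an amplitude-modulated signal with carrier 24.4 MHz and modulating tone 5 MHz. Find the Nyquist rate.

58.8 MHz

AM sidebands sit at fc ± fm = 19.4 MHz and 29.4 MHz.
Highest-frequency component: 29.4 MHz.
Nyquist rate = 2 × 29.4 MHz = 58.8 MHz.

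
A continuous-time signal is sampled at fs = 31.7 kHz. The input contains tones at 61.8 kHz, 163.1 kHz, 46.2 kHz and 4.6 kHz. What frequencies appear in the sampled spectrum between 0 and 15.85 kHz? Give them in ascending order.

1.6 kHz, 4.6 kHz, 14.5 kHz

fs/2 = 15.85 kHz.
61.8 kHz mod fs = 30.1 kHz.
30.1 kHz > fs/2 = 15.85 kHz, folds to fs − 30.1 kHz = 1.6 kHz.
163.1 kHz mod fs = 4.6 kHz.
4.6 kHz ≤ fs/2 = 15.85 kHz, appears at 4.6 kHz.
46.2 kHz mod fs = 14.5 kHz.
14.5 kHz ≤ fs/2 = 15.85 kHz, appears at 14.5 kHz.
4.6 kHz ≤ fs/2 = 15.85 kHz, passes unchanged.
Distinct values: {1.6 kHz, 4.6 kHz, 14.5 kHz}.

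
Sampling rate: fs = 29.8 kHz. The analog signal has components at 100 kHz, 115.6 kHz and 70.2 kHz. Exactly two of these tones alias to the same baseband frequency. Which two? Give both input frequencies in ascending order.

70.2 kHz, 100 kHz

fs/2 = 14.9 kHz.
100 kHz mod fs = 10.6 kHz.
10.6 kHz ≤ fs/2 = 14.9 kHz, appears at 10.6 kHz.
115.6 kHz mod fs = 26.2 kHz.
26.2 kHz > fs/2 = 14.9 kHz, folds to fs − 26.2 kHz = 3.6 kHz.
70.2 kHz mod fs = 10.6 kHz.
10.6 kHz ≤ fs/2 = 14.9 kHz, appears at 10.6 kHz.
70.2 kHz and 100 kHz both map to 10.6 kHz.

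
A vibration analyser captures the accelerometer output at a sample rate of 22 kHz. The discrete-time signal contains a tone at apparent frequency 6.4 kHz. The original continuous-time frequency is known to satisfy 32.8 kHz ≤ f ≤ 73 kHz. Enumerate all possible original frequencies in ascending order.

37.6 kHz, 50.4 kHz, 59.6 kHz, 72.4 kHz

Frequencies that alias to 6.4 kHz are k·fs ± 6.4 kHz for integer k ≥ 0.
k=0: 6.4 kHz.
k=1: 15.6 kHz, 28.4 kHz.
k=2: 37.6 kHz, 50.4 kHz.
k=3: 59.6 kHz, 72.4 kHz.
k=4: 81.6 kHz, 94.4 kHz.
Within [32.8 kHz, 73 kHz]: 37.6 kHz, 50.4 kHz, 59.6 kHz, 72.4 kHz.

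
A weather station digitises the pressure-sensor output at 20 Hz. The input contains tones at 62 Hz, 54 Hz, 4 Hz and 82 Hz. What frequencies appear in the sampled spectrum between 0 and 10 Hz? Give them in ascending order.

fs/2 = 10 Hz.
62 Hz mod fs = 2 Hz.
2 Hz ≤ fs/2 = 10 Hz, appears at 2 Hz.
54 Hz mod fs = 14 Hz.
14 Hz > fs/2 = 10 Hz, folds to fs − 14 Hz = 6 Hz.
4 Hz ≤ fs/2 = 10 Hz, passes unchanged.
82 Hz mod fs = 2 Hz.
2 Hz ≤ fs/2 = 10 Hz, appears at 2 Hz.
Distinct values: {2 Hz, 4 Hz, 6 Hz}.

2 Hz, 4 Hz, 6 Hz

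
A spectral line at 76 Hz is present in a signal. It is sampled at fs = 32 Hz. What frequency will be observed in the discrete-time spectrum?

12 Hz

76 Hz mod fs = 12 Hz.
12 Hz ≤ fs/2 = 16 Hz, appears at 12 Hz.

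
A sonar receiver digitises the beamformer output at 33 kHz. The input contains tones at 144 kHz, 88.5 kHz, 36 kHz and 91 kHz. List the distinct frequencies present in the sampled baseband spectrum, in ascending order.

3 kHz, 8 kHz, 10.5 kHz, 12 kHz

fs/2 = 16.5 kHz.
144 kHz mod fs = 12 kHz.
12 kHz ≤ fs/2 = 16.5 kHz, appears at 12 kHz.
88.5 kHz mod fs = 22.5 kHz.
22.5 kHz > fs/2 = 16.5 kHz, folds to fs − 22.5 kHz = 10.5 kHz.
36 kHz mod fs = 3 kHz.
3 kHz ≤ fs/2 = 16.5 kHz, appears at 3 kHz.
91 kHz mod fs = 25 kHz.
25 kHz > fs/2 = 16.5 kHz, folds to fs − 25 kHz = 8 kHz.
Distinct values: {3 kHz, 8 kHz, 10.5 kHz, 12 kHz}.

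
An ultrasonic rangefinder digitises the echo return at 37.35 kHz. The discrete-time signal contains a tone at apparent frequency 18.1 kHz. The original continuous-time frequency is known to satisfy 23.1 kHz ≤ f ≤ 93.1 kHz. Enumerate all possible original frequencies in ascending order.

Frequencies that alias to 18.1 kHz are k·fs ± 18.1 kHz for integer k ≥ 0.
k=0: 18.1 kHz.
k=1: 19.25 kHz, 55.45 kHz.
k=2: 56.6 kHz, 92.8 kHz.
k=3: 93.95 kHz, 130.15 kHz.
Within [23.1 kHz, 93.1 kHz]: 55.45 kHz, 56.6 kHz, 92.8 kHz.

55.45 kHz, 56.6 kHz, 92.8 kHz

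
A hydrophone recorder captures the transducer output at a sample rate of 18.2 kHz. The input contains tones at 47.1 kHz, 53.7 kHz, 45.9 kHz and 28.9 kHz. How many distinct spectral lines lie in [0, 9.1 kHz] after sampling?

fs/2 = 9.1 kHz.
47.1 kHz mod fs = 10.7 kHz.
10.7 kHz > fs/2 = 9.1 kHz, folds to fs − 10.7 kHz = 7.5 kHz.
53.7 kHz mod fs = 17.3 kHz.
17.3 kHz > fs/2 = 9.1 kHz, folds to fs − 17.3 kHz = 0.9 kHz.
45.9 kHz mod fs = 9.5 kHz.
9.5 kHz > fs/2 = 9.1 kHz, folds to fs − 9.5 kHz = 8.7 kHz.
28.9 kHz mod fs = 10.7 kHz.
10.7 kHz > fs/2 = 9.1 kHz, folds to fs − 10.7 kHz = 7.5 kHz.
Distinct values: {0.9 kHz, 7.5 kHz, 8.7 kHz} → 3.

3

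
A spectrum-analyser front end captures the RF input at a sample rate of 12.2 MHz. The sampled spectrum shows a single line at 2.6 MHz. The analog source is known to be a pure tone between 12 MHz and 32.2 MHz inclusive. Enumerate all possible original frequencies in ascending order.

Frequencies that alias to 2.6 MHz are k·fs ± 2.6 MHz for integer k ≥ 0.
k=0: 2.6 MHz.
k=1: 9.6 MHz, 14.8 MHz.
k=2: 21.8 MHz, 27 MHz.
k=3: 34 MHz, 39.2 MHz.
Within [12 MHz, 32.2 MHz]: 14.8 MHz, 21.8 MHz, 27 MHz.

14.8 MHz, 21.8 MHz, 27 MHz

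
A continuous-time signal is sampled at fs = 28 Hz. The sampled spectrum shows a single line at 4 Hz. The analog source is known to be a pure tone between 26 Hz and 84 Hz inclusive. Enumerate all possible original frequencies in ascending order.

32 Hz, 52 Hz, 60 Hz, 80 Hz

Frequencies that alias to 4 Hz are k·fs ± 4 Hz for integer k ≥ 0.
k=0: 4 Hz.
k=1: 24 Hz, 32 Hz.
k=2: 52 Hz, 60 Hz.
k=3: 80 Hz, 88 Hz.
k=4: 108 Hz, 116 Hz.
Within [26 Hz, 84 Hz]: 32 Hz, 52 Hz, 60 Hz, 80 Hz.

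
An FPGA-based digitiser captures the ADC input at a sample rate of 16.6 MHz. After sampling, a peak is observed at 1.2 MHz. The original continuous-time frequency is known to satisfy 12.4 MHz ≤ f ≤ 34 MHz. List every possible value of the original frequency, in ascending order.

Frequencies that alias to 1.2 MHz are k·fs ± 1.2 MHz for integer k ≥ 0.
k=0: 1.2 MHz.
k=1: 15.4 MHz, 17.8 MHz.
k=2: 32 MHz, 34.4 MHz.
k=3: 48.6 MHz, 51 MHz.
Within [12.4 MHz, 34 MHz]: 15.4 MHz, 17.8 MHz, 32 MHz.

15.4 MHz, 17.8 MHz, 32 MHz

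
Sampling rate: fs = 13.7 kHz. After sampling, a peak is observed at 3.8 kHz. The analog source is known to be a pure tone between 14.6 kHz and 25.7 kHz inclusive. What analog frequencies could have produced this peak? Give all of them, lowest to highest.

Frequencies that alias to 3.8 kHz are k·fs ± 3.8 kHz for integer k ≥ 0.
k=0: 3.8 kHz.
k=1: 9.9 kHz, 17.5 kHz.
k=2: 23.6 kHz, 31.2 kHz.
k=3: 37.3 kHz, 44.9 kHz.
Within [14.6 kHz, 25.7 kHz]: 17.5 kHz, 23.6 kHz.

17.5 kHz, 23.6 kHz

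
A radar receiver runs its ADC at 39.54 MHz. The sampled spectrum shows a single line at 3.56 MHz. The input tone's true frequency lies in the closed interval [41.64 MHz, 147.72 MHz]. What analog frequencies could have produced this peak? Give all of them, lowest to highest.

Frequencies that alias to 3.56 MHz are k·fs ± 3.56 MHz for integer k ≥ 0.
k=0: 3.56 MHz.
k=1: 35.98 MHz, 43.1 MHz.
k=2: 75.52 MHz, 82.64 MHz.
k=3: 115.06 MHz, 122.18 MHz.
k=4: 154.6 MHz, 161.72 MHz.
Within [41.64 MHz, 147.72 MHz]: 43.1 MHz, 75.52 MHz, 82.64 MHz, 115.06 MHz, 122.18 MHz.

43.1 MHz, 75.52 MHz, 82.64 MHz, 115.06 MHz, 122.18 MHz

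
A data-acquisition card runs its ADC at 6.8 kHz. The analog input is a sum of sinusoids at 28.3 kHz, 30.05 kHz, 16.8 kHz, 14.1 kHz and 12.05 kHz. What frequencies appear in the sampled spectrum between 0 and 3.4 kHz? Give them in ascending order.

0.5 kHz, 1.1 kHz, 1.55 kHz, 2.85 kHz, 3.2 kHz

fs/2 = 3.4 kHz.
28.3 kHz mod fs = 1.1 kHz.
1.1 kHz ≤ fs/2 = 3.4 kHz, appears at 1.1 kHz.
30.05 kHz mod fs = 2.85 kHz.
2.85 kHz ≤ fs/2 = 3.4 kHz, appears at 2.85 kHz.
16.8 kHz mod fs = 3.2 kHz.
3.2 kHz ≤ fs/2 = 3.4 kHz, appears at 3.2 kHz.
14.1 kHz mod fs = 0.5 kHz.
0.5 kHz ≤ fs/2 = 3.4 kHz, appears at 0.5 kHz.
12.05 kHz mod fs = 5.25 kHz.
5.25 kHz > fs/2 = 3.4 kHz, folds to fs − 5.25 kHz = 1.55 kHz.
Distinct values: {0.5 kHz, 1.1 kHz, 1.55 kHz, 2.85 kHz, 3.2 kHz}.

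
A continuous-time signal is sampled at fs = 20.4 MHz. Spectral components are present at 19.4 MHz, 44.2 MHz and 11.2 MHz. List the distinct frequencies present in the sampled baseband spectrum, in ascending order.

fs/2 = 10.2 MHz.
19.4 MHz > fs/2 = 10.2 MHz, folds to fs − 19.4 MHz = 1 MHz.
44.2 MHz mod fs = 3.4 MHz.
3.4 MHz ≤ fs/2 = 10.2 MHz, appears at 3.4 MHz.
11.2 MHz > fs/2 = 10.2 MHz, folds to fs − 11.2 MHz = 9.2 MHz.
Distinct values: {1 MHz, 3.4 MHz, 9.2 MHz}.

1 MHz, 3.4 MHz, 9.2 MHz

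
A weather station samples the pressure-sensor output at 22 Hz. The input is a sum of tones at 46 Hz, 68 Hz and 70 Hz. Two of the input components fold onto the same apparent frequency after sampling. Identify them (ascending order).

fs/2 = 11 Hz.
46 Hz mod fs = 2 Hz.
2 Hz ≤ fs/2 = 11 Hz, appears at 2 Hz.
68 Hz mod fs = 2 Hz.
2 Hz ≤ fs/2 = 11 Hz, appears at 2 Hz.
70 Hz mod fs = 4 Hz.
4 Hz ≤ fs/2 = 11 Hz, appears at 4 Hz.
46 Hz and 68 Hz both map to 2 Hz.

46 Hz, 68 Hz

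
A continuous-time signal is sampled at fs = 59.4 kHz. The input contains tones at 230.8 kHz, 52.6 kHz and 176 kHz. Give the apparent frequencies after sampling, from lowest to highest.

2.2 kHz, 6.8 kHz

fs/2 = 29.7 kHz.
230.8 kHz mod fs = 52.6 kHz.
52.6 kHz > fs/2 = 29.7 kHz, folds to fs − 52.6 kHz = 6.8 kHz.
52.6 kHz > fs/2 = 29.7 kHz, folds to fs − 52.6 kHz = 6.8 kHz.
176 kHz mod fs = 57.2 kHz.
57.2 kHz > fs/2 = 29.7 kHz, folds to fs − 57.2 kHz = 2.2 kHz.
Distinct values: {2.2 kHz, 6.8 kHz}.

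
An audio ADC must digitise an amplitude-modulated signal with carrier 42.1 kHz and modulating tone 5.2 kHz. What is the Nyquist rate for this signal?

94.6 kHz

AM sidebands sit at fc ± fm = 36.9 kHz and 47.3 kHz.
Highest-frequency component: 47.3 kHz.
Nyquist rate = 2 × 47.3 kHz = 94.6 kHz.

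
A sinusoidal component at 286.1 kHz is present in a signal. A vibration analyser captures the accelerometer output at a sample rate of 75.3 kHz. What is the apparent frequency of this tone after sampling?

15.1 kHz

286.1 kHz mod fs = 60.2 kHz.
60.2 kHz > fs/2 = 37.65 kHz, folds to fs − 60.2 kHz = 15.1 kHz.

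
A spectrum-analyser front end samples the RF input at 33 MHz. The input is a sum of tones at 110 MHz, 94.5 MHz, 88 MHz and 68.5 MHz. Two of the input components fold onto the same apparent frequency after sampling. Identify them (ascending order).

88 MHz, 110 MHz

fs/2 = 16.5 MHz.
110 MHz mod fs = 11 MHz.
11 MHz ≤ fs/2 = 16.5 MHz, appears at 11 MHz.
94.5 MHz mod fs = 28.5 MHz.
28.5 MHz > fs/2 = 16.5 MHz, folds to fs − 28.5 MHz = 4.5 MHz.
88 MHz mod fs = 22 MHz.
22 MHz > fs/2 = 16.5 MHz, folds to fs − 22 MHz = 11 MHz.
68.5 MHz mod fs = 2.5 MHz.
2.5 MHz ≤ fs/2 = 16.5 MHz, appears at 2.5 MHz.
88 MHz and 110 MHz both map to 11 MHz.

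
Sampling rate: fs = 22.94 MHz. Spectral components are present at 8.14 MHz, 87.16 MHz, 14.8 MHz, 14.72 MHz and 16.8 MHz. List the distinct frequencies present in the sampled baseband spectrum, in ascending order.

4.6 MHz, 6.14 MHz, 8.14 MHz, 8.22 MHz

fs/2 = 11.47 MHz.
8.14 MHz ≤ fs/2 = 11.47 MHz, passes unchanged.
87.16 MHz mod fs = 18.34 MHz.
18.34 MHz > fs/2 = 11.47 MHz, folds to fs − 18.34 MHz = 4.6 MHz.
14.8 MHz > fs/2 = 11.47 MHz, folds to fs − 14.8 MHz = 8.14 MHz.
14.72 MHz > fs/2 = 11.47 MHz, folds to fs − 14.72 MHz = 8.22 MHz.
16.8 MHz > fs/2 = 11.47 MHz, folds to fs − 16.8 MHz = 6.14 MHz.
Distinct values: {4.6 MHz, 6.14 MHz, 8.14 MHz, 8.22 MHz}.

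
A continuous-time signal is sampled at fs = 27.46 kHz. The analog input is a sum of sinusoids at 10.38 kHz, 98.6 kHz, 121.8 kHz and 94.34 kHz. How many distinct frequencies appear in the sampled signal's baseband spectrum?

3

fs/2 = 13.73 kHz.
10.38 kHz ≤ fs/2 = 13.73 kHz, passes unchanged.
98.6 kHz mod fs = 16.22 kHz.
16.22 kHz > fs/2 = 13.73 kHz, folds to fs − 16.22 kHz = 11.24 kHz.
121.8 kHz mod fs = 11.96 kHz.
11.96 kHz ≤ fs/2 = 13.73 kHz, appears at 11.96 kHz.
94.34 kHz mod fs = 11.96 kHz.
11.96 kHz ≤ fs/2 = 13.73 kHz, appears at 11.96 kHz.
Distinct values: {10.38 kHz, 11.24 kHz, 11.96 kHz} → 3.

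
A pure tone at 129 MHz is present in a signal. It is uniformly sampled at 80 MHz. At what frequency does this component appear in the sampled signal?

129 MHz mod fs = 49 MHz.
49 MHz > fs/2 = 40 MHz, folds to fs − 49 MHz = 31 MHz.

31 MHz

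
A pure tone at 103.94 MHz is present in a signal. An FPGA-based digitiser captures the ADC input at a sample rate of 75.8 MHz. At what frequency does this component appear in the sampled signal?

28.14 MHz

103.94 MHz mod fs = 28.14 MHz.
28.14 MHz ≤ fs/2 = 37.9 MHz, appears at 28.14 MHz.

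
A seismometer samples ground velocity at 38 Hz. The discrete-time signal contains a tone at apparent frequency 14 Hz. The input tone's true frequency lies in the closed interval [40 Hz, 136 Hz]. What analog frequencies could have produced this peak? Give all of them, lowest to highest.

Frequencies that alias to 14 Hz are k·fs ± 14 Hz for integer k ≥ 0.
k=0: 14 Hz.
k=1: 24 Hz, 52 Hz.
k=2: 62 Hz, 90 Hz.
k=3: 100 Hz, 128 Hz.
k=4: 138 Hz, 166 Hz.
Within [40 Hz, 136 Hz]: 52 Hz, 62 Hz, 90 Hz, 100 Hz, 128 Hz.

52 Hz, 62 Hz, 90 Hz, 100 Hz, 128 Hz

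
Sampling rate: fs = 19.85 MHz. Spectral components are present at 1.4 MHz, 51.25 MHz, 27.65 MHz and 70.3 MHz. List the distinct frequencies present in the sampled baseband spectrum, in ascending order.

1.4 MHz, 7.8 MHz, 8.3 MHz, 9.1 MHz

fs/2 = 9.925 MHz.
1.4 MHz ≤ fs/2 = 9.925 MHz, passes unchanged.
51.25 MHz mod fs = 11.55 MHz.
11.55 MHz > fs/2 = 9.925 MHz, folds to fs − 11.55 MHz = 8.3 MHz.
27.65 MHz mod fs = 7.8 MHz.
7.8 MHz ≤ fs/2 = 9.925 MHz, appears at 7.8 MHz.
70.3 MHz mod fs = 10.75 MHz.
10.75 MHz > fs/2 = 9.925 MHz, folds to fs − 10.75 MHz = 9.1 MHz.
Distinct values: {1.4 MHz, 7.8 MHz, 8.3 MHz, 9.1 MHz}.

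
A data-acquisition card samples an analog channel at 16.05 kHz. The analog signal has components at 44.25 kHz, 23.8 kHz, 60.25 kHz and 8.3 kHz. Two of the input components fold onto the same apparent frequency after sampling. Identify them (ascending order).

fs/2 = 8.025 kHz.
44.25 kHz mod fs = 12.15 kHz.
12.15 kHz > fs/2 = 8.025 kHz, folds to fs − 12.15 kHz = 3.9 kHz.
23.8 kHz mod fs = 7.75 kHz.
7.75 kHz ≤ fs/2 = 8.025 kHz, appears at 7.75 kHz.
60.25 kHz mod fs = 12.1 kHz.
12.1 kHz > fs/2 = 8.025 kHz, folds to fs − 12.1 kHz = 3.95 kHz.
8.3 kHz > fs/2 = 8.025 kHz, folds to fs − 8.3 kHz = 7.75 kHz.
8.3 kHz and 23.8 kHz both map to 7.75 kHz.

8.3 kHz, 23.8 kHz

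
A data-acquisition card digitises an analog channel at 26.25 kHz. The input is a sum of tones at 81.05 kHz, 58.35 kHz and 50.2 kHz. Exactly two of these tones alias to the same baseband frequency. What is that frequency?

2.3 kHz

fs/2 = 13.125 kHz.
81.05 kHz mod fs = 2.3 kHz.
2.3 kHz ≤ fs/2 = 13.125 kHz, appears at 2.3 kHz.
58.35 kHz mod fs = 5.85 kHz.
5.85 kHz ≤ fs/2 = 13.125 kHz, appears at 5.85 kHz.
50.2 kHz mod fs = 23.95 kHz.
23.95 kHz > fs/2 = 13.125 kHz, folds to fs − 23.95 kHz = 2.3 kHz.
50.2 kHz and 81.05 kHz both map to 2.3 kHz.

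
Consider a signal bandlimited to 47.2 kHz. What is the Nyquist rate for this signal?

94.4 kHz

Nyquist rate = 2 × 47.2 kHz = 94.4 kHz.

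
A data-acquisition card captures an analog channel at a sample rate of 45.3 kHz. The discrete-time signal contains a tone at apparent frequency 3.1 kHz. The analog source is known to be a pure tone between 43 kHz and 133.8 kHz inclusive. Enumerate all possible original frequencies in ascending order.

48.4 kHz, 87.5 kHz, 93.7 kHz, 132.8 kHz

Frequencies that alias to 3.1 kHz are k·fs ± 3.1 kHz for integer k ≥ 0.
k=0: 3.1 kHz.
k=1: 42.2 kHz, 48.4 kHz.
k=2: 87.5 kHz, 93.7 kHz.
k=3: 132.8 kHz, 139 kHz.
k=4: 178.1 kHz, 184.3 kHz.
Within [43 kHz, 133.8 kHz]: 48.4 kHz, 87.5 kHz, 93.7 kHz, 132.8 kHz.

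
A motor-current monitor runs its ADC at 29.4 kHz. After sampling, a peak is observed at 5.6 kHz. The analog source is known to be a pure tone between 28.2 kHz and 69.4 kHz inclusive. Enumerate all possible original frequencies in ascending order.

35 kHz, 53.2 kHz, 64.4 kHz

Frequencies that alias to 5.6 kHz are k·fs ± 5.6 kHz for integer k ≥ 0.
k=0: 5.6 kHz.
k=1: 23.8 kHz, 35 kHz.
k=2: 53.2 kHz, 64.4 kHz.
k=3: 82.6 kHz, 93.8 kHz.
Within [28.2 kHz, 69.4 kHz]: 35 kHz, 53.2 kHz, 64.4 kHz.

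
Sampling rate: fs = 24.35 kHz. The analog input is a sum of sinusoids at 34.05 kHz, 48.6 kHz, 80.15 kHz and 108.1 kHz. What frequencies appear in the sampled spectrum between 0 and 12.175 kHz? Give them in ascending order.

0.1 kHz, 7.1 kHz, 9.7 kHz, 10.7 kHz

fs/2 = 12.175 kHz.
34.05 kHz mod fs = 9.7 kHz.
9.7 kHz ≤ fs/2 = 12.175 kHz, appears at 9.7 kHz.
48.6 kHz mod fs = 24.25 kHz.
24.25 kHz > fs/2 = 12.175 kHz, folds to fs − 24.25 kHz = 0.1 kHz.
80.15 kHz mod fs = 7.1 kHz.
7.1 kHz ≤ fs/2 = 12.175 kHz, appears at 7.1 kHz.
108.1 kHz mod fs = 10.7 kHz.
10.7 kHz ≤ fs/2 = 12.175 kHz, appears at 10.7 kHz.
Distinct values: {0.1 kHz, 7.1 kHz, 9.7 kHz, 10.7 kHz}.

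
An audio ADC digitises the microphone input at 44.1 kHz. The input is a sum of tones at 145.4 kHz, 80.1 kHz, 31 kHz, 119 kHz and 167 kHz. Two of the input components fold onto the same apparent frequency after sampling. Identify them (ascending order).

fs/2 = 22.05 kHz.
145.4 kHz mod fs = 13.1 kHz.
13.1 kHz ≤ fs/2 = 22.05 kHz, appears at 13.1 kHz.
80.1 kHz mod fs = 36 kHz.
36 kHz > fs/2 = 22.05 kHz, folds to fs − 36 kHz = 8.1 kHz.
31 kHz > fs/2 = 22.05 kHz, folds to fs − 31 kHz = 13.1 kHz.
119 kHz mod fs = 30.8 kHz.
30.8 kHz > fs/2 = 22.05 kHz, folds to fs − 30.8 kHz = 13.3 kHz.
167 kHz mod fs = 34.7 kHz.
34.7 kHz > fs/2 = 22.05 kHz, folds to fs − 34.7 kHz = 9.4 kHz.
31 kHz and 145.4 kHz both map to 13.1 kHz.

31 kHz, 145.4 kHz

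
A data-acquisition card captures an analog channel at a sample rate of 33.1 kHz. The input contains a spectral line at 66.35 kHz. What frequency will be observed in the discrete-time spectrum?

0.15 kHz

66.35 kHz mod fs = 0.15 kHz.
0.15 kHz ≤ fs/2 = 16.55 kHz, appears at 0.15 kHz.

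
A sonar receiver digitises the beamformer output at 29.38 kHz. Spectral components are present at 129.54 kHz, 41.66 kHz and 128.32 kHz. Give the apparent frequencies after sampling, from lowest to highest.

fs/2 = 14.69 kHz.
129.54 kHz mod fs = 12.02 kHz.
12.02 kHz ≤ fs/2 = 14.69 kHz, appears at 12.02 kHz.
41.66 kHz mod fs = 12.28 kHz.
12.28 kHz ≤ fs/2 = 14.69 kHz, appears at 12.28 kHz.
128.32 kHz mod fs = 10.8 kHz.
10.8 kHz ≤ fs/2 = 14.69 kHz, appears at 10.8 kHz.
Distinct values: {10.8 kHz, 12.02 kHz, 12.28 kHz}.

10.8 kHz, 12.02 kHz, 12.28 kHz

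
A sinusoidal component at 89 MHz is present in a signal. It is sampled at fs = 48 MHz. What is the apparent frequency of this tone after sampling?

89 MHz mod fs = 41 MHz.
41 MHz > fs/2 = 24 MHz, folds to fs − 41 MHz = 7 MHz.

7 MHz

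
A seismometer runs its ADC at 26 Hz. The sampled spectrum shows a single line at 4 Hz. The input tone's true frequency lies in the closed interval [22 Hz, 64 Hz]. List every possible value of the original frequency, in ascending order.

Frequencies that alias to 4 Hz are k·fs ± 4 Hz for integer k ≥ 0.
k=0: 4 Hz.
k=1: 22 Hz, 30 Hz.
k=2: 48 Hz, 56 Hz.
k=3: 74 Hz, 82 Hz.
Within [22 Hz, 64 Hz]: 22 Hz, 30 Hz, 48 Hz, 56 Hz.

22 Hz, 30 Hz, 48 Hz, 56 Hz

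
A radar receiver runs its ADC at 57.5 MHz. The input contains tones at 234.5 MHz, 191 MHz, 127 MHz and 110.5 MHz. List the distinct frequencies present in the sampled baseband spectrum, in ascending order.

fs/2 = 28.75 MHz.
234.5 MHz mod fs = 4.5 MHz.
4.5 MHz ≤ fs/2 = 28.75 MHz, appears at 4.5 MHz.
191 MHz mod fs = 18.5 MHz.
18.5 MHz ≤ fs/2 = 28.75 MHz, appears at 18.5 MHz.
127 MHz mod fs = 12 MHz.
12 MHz ≤ fs/2 = 28.75 MHz, appears at 12 MHz.
110.5 MHz mod fs = 53 MHz.
53 MHz > fs/2 = 28.75 MHz, folds to fs − 53 MHz = 4.5 MHz.
Distinct values: {4.5 MHz, 12 MHz, 18.5 MHz}.

4.5 MHz, 12 MHz, 18.5 MHz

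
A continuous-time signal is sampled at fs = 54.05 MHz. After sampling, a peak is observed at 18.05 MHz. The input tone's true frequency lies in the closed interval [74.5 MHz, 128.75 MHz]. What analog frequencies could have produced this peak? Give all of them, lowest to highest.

90.05 MHz, 126.15 MHz

Frequencies that alias to 18.05 MHz are k·fs ± 18.05 MHz for integer k ≥ 0.
k=0: 18.05 MHz.
k=1: 36 MHz, 72.1 MHz.
k=2: 90.05 MHz, 126.15 MHz.
k=3: 144.1 MHz, 180.2 MHz.
Within [74.5 MHz, 128.75 MHz]: 90.05 MHz, 126.15 MHz.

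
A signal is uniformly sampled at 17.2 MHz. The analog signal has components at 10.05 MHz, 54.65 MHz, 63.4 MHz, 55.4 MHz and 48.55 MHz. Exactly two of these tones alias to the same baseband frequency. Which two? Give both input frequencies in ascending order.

48.55 MHz, 54.65 MHz

fs/2 = 8.6 MHz.
10.05 MHz > fs/2 = 8.6 MHz, folds to fs − 10.05 MHz = 7.15 MHz.
54.65 MHz mod fs = 3.05 MHz.
3.05 MHz ≤ fs/2 = 8.6 MHz, appears at 3.05 MHz.
63.4 MHz mod fs = 11.8 MHz.
11.8 MHz > fs/2 = 8.6 MHz, folds to fs − 11.8 MHz = 5.4 MHz.
55.4 MHz mod fs = 3.8 MHz.
3.8 MHz ≤ fs/2 = 8.6 MHz, appears at 3.8 MHz.
48.55 MHz mod fs = 14.15 MHz.
14.15 MHz > fs/2 = 8.6 MHz, folds to fs − 14.15 MHz = 3.05 MHz.
48.55 MHz and 54.65 MHz both map to 3.05 MHz.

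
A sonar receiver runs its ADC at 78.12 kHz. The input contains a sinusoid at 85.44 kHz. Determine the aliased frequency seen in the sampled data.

7.32 kHz

85.44 kHz mod fs = 7.32 kHz.
7.32 kHz ≤ fs/2 = 39.06 kHz, appears at 7.32 kHz.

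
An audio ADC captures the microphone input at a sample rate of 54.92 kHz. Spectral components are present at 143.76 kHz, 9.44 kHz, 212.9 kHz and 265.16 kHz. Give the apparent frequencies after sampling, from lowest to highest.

6.78 kHz, 9.44 kHz, 21 kHz

fs/2 = 27.46 kHz.
143.76 kHz mod fs = 33.92 kHz.
33.92 kHz > fs/2 = 27.46 kHz, folds to fs − 33.92 kHz = 21 kHz.
9.44 kHz ≤ fs/2 = 27.46 kHz, passes unchanged.
212.9 kHz mod fs = 48.14 kHz.
48.14 kHz > fs/2 = 27.46 kHz, folds to fs − 48.14 kHz = 6.78 kHz.
265.16 kHz mod fs = 45.48 kHz.
45.48 kHz > fs/2 = 27.46 kHz, folds to fs − 45.48 kHz = 9.44 kHz.
Distinct values: {6.78 kHz, 9.44 kHz, 21 kHz}.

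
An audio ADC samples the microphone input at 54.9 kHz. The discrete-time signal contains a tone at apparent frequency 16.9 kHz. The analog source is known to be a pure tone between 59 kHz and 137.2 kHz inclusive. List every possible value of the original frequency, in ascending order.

71.8 kHz, 92.9 kHz, 126.7 kHz

Frequencies that alias to 16.9 kHz are k·fs ± 16.9 kHz for integer k ≥ 0.
k=0: 16.9 kHz.
k=1: 38 kHz, 71.8 kHz.
k=2: 92.9 kHz, 126.7 kHz.
k=3: 147.8 kHz, 181.6 kHz.
Within [59 kHz, 137.2 kHz]: 71.8 kHz, 92.9 kHz, 126.7 kHz.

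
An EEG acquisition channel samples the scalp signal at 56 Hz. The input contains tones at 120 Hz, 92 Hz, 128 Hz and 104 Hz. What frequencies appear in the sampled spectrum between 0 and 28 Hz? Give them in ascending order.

fs/2 = 28 Hz.
120 Hz mod fs = 8 Hz.
8 Hz ≤ fs/2 = 28 Hz, appears at 8 Hz.
92 Hz mod fs = 36 Hz.
36 Hz > fs/2 = 28 Hz, folds to fs − 36 Hz = 20 Hz.
128 Hz mod fs = 16 Hz.
16 Hz ≤ fs/2 = 28 Hz, appears at 16 Hz.
104 Hz mod fs = 48 Hz.
48 Hz > fs/2 = 28 Hz, folds to fs − 48 Hz = 8 Hz.
Distinct values: {8 Hz, 16 Hz, 20 Hz}.

8 Hz, 16 Hz, 20 Hz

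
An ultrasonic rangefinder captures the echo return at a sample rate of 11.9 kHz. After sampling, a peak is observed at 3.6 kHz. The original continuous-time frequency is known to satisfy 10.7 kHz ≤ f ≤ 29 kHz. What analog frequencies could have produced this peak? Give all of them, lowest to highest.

15.5 kHz, 20.2 kHz, 27.4 kHz

Frequencies that alias to 3.6 kHz are k·fs ± 3.6 kHz for integer k ≥ 0.
k=0: 3.6 kHz.
k=1: 8.3 kHz, 15.5 kHz.
k=2: 20.2 kHz, 27.4 kHz.
k=3: 32.1 kHz, 39.3 kHz.
Within [10.7 kHz, 29 kHz]: 15.5 kHz, 20.2 kHz, 27.4 kHz.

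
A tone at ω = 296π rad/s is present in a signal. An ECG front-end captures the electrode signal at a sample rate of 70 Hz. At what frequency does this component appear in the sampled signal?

8 Hz

ω = 296π rad/s → f = ω/(2π) = 148 Hz.
148 Hz mod fs = 8 Hz.
8 Hz ≤ fs/2 = 35 Hz, appears at 8 Hz.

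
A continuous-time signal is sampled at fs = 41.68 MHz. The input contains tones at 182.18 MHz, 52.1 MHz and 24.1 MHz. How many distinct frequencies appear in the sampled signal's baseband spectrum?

fs/2 = 20.84 MHz.
182.18 MHz mod fs = 15.46 MHz.
15.46 MHz ≤ fs/2 = 20.84 MHz, appears at 15.46 MHz.
52.1 MHz mod fs = 10.42 MHz.
10.42 MHz ≤ fs/2 = 20.84 MHz, appears at 10.42 MHz.
24.1 MHz > fs/2 = 20.84 MHz, folds to fs − 24.1 MHz = 17.58 MHz.
Distinct values: {10.42 MHz, 15.46 MHz, 17.58 MHz} → 3.

3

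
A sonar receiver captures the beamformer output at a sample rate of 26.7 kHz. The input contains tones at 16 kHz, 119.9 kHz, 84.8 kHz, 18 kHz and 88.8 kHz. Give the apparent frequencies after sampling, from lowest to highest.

fs/2 = 13.35 kHz.
16 kHz > fs/2 = 13.35 kHz, folds to fs − 16 kHz = 10.7 kHz.
119.9 kHz mod fs = 13.1 kHz.
13.1 kHz ≤ fs/2 = 13.35 kHz, appears at 13.1 kHz.
84.8 kHz mod fs = 4.7 kHz.
4.7 kHz ≤ fs/2 = 13.35 kHz, appears at 4.7 kHz.
18 kHz > fs/2 = 13.35 kHz, folds to fs − 18 kHz = 8.7 kHz.
88.8 kHz mod fs = 8.7 kHz.
8.7 kHz ≤ fs/2 = 13.35 kHz, appears at 8.7 kHz.
Distinct values: {4.7 kHz, 8.7 kHz, 10.7 kHz, 13.1 kHz}.

4.7 kHz, 8.7 kHz, 10.7 kHz, 13.1 kHz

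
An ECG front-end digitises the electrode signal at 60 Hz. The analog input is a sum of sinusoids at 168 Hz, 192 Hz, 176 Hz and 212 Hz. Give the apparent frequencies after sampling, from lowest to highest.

fs/2 = 30 Hz.
168 Hz mod fs = 48 Hz.
48 Hz > fs/2 = 30 Hz, folds to fs − 48 Hz = 12 Hz.
192 Hz mod fs = 12 Hz.
12 Hz ≤ fs/2 = 30 Hz, appears at 12 Hz.
176 Hz mod fs = 56 Hz.
56 Hz > fs/2 = 30 Hz, folds to fs − 56 Hz = 4 Hz.
212 Hz mod fs = 32 Hz.
32 Hz > fs/2 = 30 Hz, folds to fs − 32 Hz = 28 Hz.
Distinct values: {4 Hz, 12 Hz, 28 Hz}.

4 Hz, 12 Hz, 28 Hz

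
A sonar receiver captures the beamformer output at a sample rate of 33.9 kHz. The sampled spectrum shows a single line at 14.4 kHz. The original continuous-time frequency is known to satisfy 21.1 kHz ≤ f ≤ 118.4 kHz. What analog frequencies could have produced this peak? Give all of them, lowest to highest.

Frequencies that alias to 14.4 kHz are k·fs ± 14.4 kHz for integer k ≥ 0.
k=0: 14.4 kHz.
k=1: 19.5 kHz, 48.3 kHz.
k=2: 53.4 kHz, 82.2 kHz.
k=3: 87.3 kHz, 116.1 kHz.
k=4: 121.2 kHz, 150 kHz.
Within [21.1 kHz, 118.4 kHz]: 48.3 kHz, 53.4 kHz, 82.2 kHz, 87.3 kHz, 116.1 kHz.

48.3 kHz, 53.4 kHz, 82.2 kHz, 87.3 kHz, 116.1 kHz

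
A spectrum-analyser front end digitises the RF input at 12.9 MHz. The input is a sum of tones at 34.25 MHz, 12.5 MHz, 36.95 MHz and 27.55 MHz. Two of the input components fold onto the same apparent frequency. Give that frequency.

fs/2 = 6.45 MHz.
34.25 MHz mod fs = 8.45 MHz.
8.45 MHz > fs/2 = 6.45 MHz, folds to fs − 8.45 MHz = 4.45 MHz.
12.5 MHz > fs/2 = 6.45 MHz, folds to fs − 12.5 MHz = 0.4 MHz.
36.95 MHz mod fs = 11.15 MHz.
11.15 MHz > fs/2 = 6.45 MHz, folds to fs − 11.15 MHz = 1.75 MHz.
27.55 MHz mod fs = 1.75 MHz.
1.75 MHz ≤ fs/2 = 6.45 MHz, appears at 1.75 MHz.
27.55 MHz and 36.95 MHz both map to 1.75 MHz.

1.75 MHz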